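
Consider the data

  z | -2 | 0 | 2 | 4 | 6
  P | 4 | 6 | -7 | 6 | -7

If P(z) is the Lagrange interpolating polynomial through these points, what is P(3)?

-343/128

L_0(3) = (3)·(1)·(-1)·(-3)/[(-2)·(-4)·(-6)·(-8)] = 3/128
L_1(3) = (5)·(1)·(-1)·(-3)/[(2)·(-2)·(-4)·(-6)] = -5/32
L_2(3) = (5)·(3)·(-1)·(-3)/[(4)·(2)·(-2)·(-4)] = 45/64
L_3(3) = (5)·(3)·(1)·(-3)/[(6)·(4)·(2)·(-2)] = 15/32
L_4(3) = (5)·(3)·(1)·(-1)/[(8)·(6)·(4)·(2)] = -5/128
Sum: 4·(3/128) + 6·(-5/32) + (-7)·(45/64) + 6·(15/32) + (-7)·(-5/128) = -343/128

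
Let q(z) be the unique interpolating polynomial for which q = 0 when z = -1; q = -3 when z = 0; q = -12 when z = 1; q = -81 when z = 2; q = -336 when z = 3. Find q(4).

-975

L_0(4) = (4)·(3)·(2)·(1)/[(-1)·(-2)·(-3)·(-4)] = 1
L_1(4) = (5)·(3)·(2)·(1)/[(1)·(-1)·(-2)·(-3)] = -5
L_2(4) = (5)·(4)·(2)·(1)/[(2)·(1)·(-1)·(-2)] = 10
L_3(4) = (5)·(4)·(3)·(1)/[(3)·(2)·(1)·(-1)] = -10
L_4(4) = (5)·(4)·(3)·(2)/[(4)·(3)·(2)·(1)] = 5
Sum: 0 + (-3)·(-5) + (-12)·(10) + (-81)·(-10) + (-336)·(5) = -975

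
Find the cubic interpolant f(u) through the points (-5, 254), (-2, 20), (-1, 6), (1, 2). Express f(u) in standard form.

f(u) = -2u^3 + 4

L_0(u) = (u + 2)(u + 1)(u - 1) / [-72] = -(1/72)u^3 - (1/36)u^2 + (1/72)u + 1/36
L_1(u) = (u + 5)(u + 1)(u - 1) / [9] = (1/9)u^3 + (5/9)u^2 - (1/9)u - 5/9
L_2(u) = (u + 5)(u + 2)(u - 1) / [-8] = -(1/8)u^3 - (3/4)u^2 - (3/8)u + 5/4
L_3(u) = (u + 5)(u + 2)(u + 1) / [36] = (1/36)u^3 + (2/9)u^2 + (17/36)u + 5/18
f(u) = 254·L_0 + 20·L_1 + 6·L_2 + 2·L_3
  254·L_0(u) = -(127/36)u^3 - (127/18)u^2 + (127/36)u + 127/18
  20·L_1(u) = (20/9)u^3 + (100/9)u^2 - (20/9)u - 100/9
  6·L_2(u) = -(3/4)u^3 - (9/2)u^2 - (9/4)u + 15/2
  2·L_3(u) = (1/18)u^3 + (4/9)u^2 + (17/18)u + 5/9
Adding term by term: -2u^3 + 4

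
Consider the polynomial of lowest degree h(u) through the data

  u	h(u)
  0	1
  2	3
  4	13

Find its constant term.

1

Build the Lagrange basis polynomials:
L_0(u) = (u - 2)(u - 4) / [8] = (1/8)u^2 - (3/4)u + 1
L_1(u) = u(u - 4) / [-4] = -(1/4)u^2 + u
L_2(u) = u(u - 2) / [8] = (1/8)u^2 - (1/4)u
h(u) = 1·L_0 + 3·L_1 + 13·L_2
Only the constant term is needed; take it from each L_i and combine:
1·(1) + 3·(0) + 13·(0) = 1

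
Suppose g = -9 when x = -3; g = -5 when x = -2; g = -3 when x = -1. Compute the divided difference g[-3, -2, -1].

g[-3,-2] = (-5 - (-9)) / (-2 - (-3)) = 4
g[-2,-1] = (-3 - (-5)) / (-1 - (-2)) = 2
g[-3,-2,-1] = (2 - 4) / (-1 - (-3)) = -1

-1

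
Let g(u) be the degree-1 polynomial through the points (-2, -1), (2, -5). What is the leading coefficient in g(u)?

The leading coefficient equals the top divided difference g[-2,2].
g[-2,2] = (-5 - (-1)) / (2 - (-2)) = -1

-1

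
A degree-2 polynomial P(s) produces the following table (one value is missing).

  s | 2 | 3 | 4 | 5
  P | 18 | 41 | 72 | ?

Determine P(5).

111

The 3 known values determine P uniquely (degree ≤ 2).
Evaluate each Lagrange basis at s = 5:
L_0(5) = (2)·(1)/[(-1)·(-2)] = 1
L_1(5) = (3)·(1)/[(1)·(-1)] = -3
L_2(5) = (3)·(2)/[(2)·(1)] = 3
Sum: 18·(1) + 41·(-3) + 72·(3) = 111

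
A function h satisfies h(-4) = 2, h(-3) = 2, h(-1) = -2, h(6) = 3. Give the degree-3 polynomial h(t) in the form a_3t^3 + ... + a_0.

h(t) = (61/630)t^3 + (34/315)t^2 - (1781/630)t - 508/105

Newton's divided differences:
h[-4,-3] = (2 - 2) / (-3 - (-4)) = 0
h[-3,-1] = (-2 - 2) / (-1 - (-3)) = -2
h[-1,6] = (3 - (-2)) / (6 - (-1)) = 5/7
h[-4,-3,-1] = (-2 - 0) / (-1 - (-4)) = -2/3
h[-3,-1,6] = (5/7 - (-2)) / (6 - (-3)) = 19/63
h[-4,-3,-1,6] = (19/63 - (-2/3)) / (6 - (-4)) = 61/630
h(t) = 2 + (-2/3)·(t + 4)(t + 3) + (61/630)·(t + 4)(t + 3)(t + 1)
Expanding: h(t) = (61/630)t^3 + (34/315)t^2 - (1781/630)t - 508/105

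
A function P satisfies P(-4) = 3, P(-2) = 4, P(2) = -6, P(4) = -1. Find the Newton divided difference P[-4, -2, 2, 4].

1/6

P[-4,-2] = (4 - 3) / (-2 - (-4)) = 1/2
P[-2,2] = (-6 - 4) / (2 - (-2)) = -5/2
P[2,4] = (-1 - (-6)) / (4 - 2) = 5/2
P[-4,-2,2] = (-5/2 - 1/2) / (2 - (-4)) = -1/2
P[-2,2,4] = (5/2 - (-5/2)) / (4 - (-2)) = 5/6
P[-4,-2,2,4] = (5/6 - (-1/2)) / (4 - (-4)) = 1/6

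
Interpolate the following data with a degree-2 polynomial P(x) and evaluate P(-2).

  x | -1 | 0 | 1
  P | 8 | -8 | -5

Evaluate each Lagrange basis at x = -2:
L_0(-2) = (-2)·(-3)/[(-1)·(-2)] = 3
L_1(-2) = (-1)·(-3)/[(1)·(-1)] = -3
L_2(-2) = (-1)·(-2)/[(2)·(1)] = 1
Sum: 8·(3) + (-8)·(-3) + (-5)·(1) = 43

43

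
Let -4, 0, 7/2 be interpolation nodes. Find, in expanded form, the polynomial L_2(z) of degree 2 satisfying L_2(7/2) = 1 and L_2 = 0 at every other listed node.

L_2(z) = (4/105)z^2 + (16/105)z

L_2(z) = (z + 4)z / [(15/2)·(7/2)]
       = (z^2 + 4z) / (105/4)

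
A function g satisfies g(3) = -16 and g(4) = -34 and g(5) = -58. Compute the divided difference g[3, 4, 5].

g[3,4] = (-34 - (-16)) / (4 - 3) = -18
g[4,5] = (-58 - (-34)) / (5 - 4) = -24
g[3,4,5] = (-24 - (-18)) / (5 - 3) = -3

-3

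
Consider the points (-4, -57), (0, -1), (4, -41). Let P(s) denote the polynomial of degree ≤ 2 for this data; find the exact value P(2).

Using Newton's divided-difference form:
P[-4,0] = (-1 - (-57)) / (0 - (-4)) = 14
P[0,4] = (-41 - (-1)) / (4 - 0) = -10
P[-4,0,4] = (-10 - 14) / (4 - (-4)) = -3
P(2) = -57 + 14·(6) + (-3)·(6)·(2) = -9

-9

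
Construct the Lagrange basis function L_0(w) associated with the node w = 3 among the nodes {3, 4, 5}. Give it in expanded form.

L_0(w) = (w - 4)(w - 5) / [(-1)·(-2)]
       = (w^2 - 9w + 20) / (2)

L_0(w) = (1/2)w^2 - (9/2)w + 10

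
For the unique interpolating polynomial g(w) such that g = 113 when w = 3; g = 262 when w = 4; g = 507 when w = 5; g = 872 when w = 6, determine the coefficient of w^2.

L_0(w) = (w - 4)(w - 5)(w - 6) / [-6] = -(1/6)w^3 + (5/2)w^2 - (37/3)w + 20
L_1(w) = (w - 3)(w - 5)(w - 6) / [2] = (1/2)w^3 - 7w^2 + (63/2)w - 45
L_2(w) = (w - 3)(w - 4)(w - 6) / [-2] = -(1/2)w^3 + (13/2)w^2 - 27w + 36
L_3(w) = (w - 3)(w - 4)(w - 5) / [6] = (1/6)w^3 - 2w^2 + (47/6)w - 10
g(w) = 113·L_0 + 262·L_1 + 507·L_2 + 872·L_3
Only the coefficient of w^2 is needed; take it from each L_i and combine:
113·(5/2) + 262·(-7) + 507·(13/2) + 872·(-2) = 0

0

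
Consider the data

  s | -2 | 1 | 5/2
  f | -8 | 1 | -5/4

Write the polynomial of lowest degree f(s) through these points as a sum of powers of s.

Newton's divided differences:
f[-2,1] = (1 - (-8)) / (1 - (-2)) = 3
f[1,5/2] = (-5/4 - 1) / (5/2 - 1) = -3/2
f[-2,1,5/2] = (-3/2 - 3) / (5/2 - (-2)) = -1
f(s) = -8 + 3·(s + 2) + (-1)·(s + 2)(s - 1)
Expanding: f(s) = -s^2 + 2s

f(s) = -s^2 + 2s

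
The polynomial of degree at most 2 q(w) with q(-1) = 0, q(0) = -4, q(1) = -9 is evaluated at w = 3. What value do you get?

-22

Evaluate each Lagrange basis at w = 3:
L_0(3) = (3)·(2)/[(-1)·(-2)] = 3
L_1(3) = (4)·(2)/[(1)·(-1)] = -8
L_2(3) = (4)·(3)/[(2)·(1)] = 6
Sum: 0 + (-4)·(-8) + (-9)·(6) = -22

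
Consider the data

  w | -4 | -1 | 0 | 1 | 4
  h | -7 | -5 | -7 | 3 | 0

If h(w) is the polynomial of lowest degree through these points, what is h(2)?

153/8

Evaluate each Lagrange basis at w = 2:
L_0(2) = (3)·(2)·(1)·(-2)/[(-3)·(-4)·(-5)·(-8)] = -1/40
L_1(2) = (6)·(2)·(1)·(-2)/[(3)·(-1)·(-2)·(-5)] = 4/5
L_2(2) = (6)·(3)·(1)·(-2)/[(4)·(1)·(-1)·(-4)] = -9/4
L_3(2) = (6)·(3)·(2)·(-2)/[(5)·(2)·(1)·(-3)] = 12/5
L_4(2) = (6)·(3)·(2)·(1)/[(8)·(5)·(4)·(3)] = 3/40
Sum: (-7)·(-1/40) + (-5)·(4/5) + (-7)·(-9/4) + 3·(12/5) + 0 = 153/8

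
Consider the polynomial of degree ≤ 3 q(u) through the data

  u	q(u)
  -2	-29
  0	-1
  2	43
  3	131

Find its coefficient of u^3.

4

Build the Lagrange basis polynomials:
L_0(u) = u(u - 2)(u - 3) / [-40] = -(1/40)u^3 + (1/8)u^2 - (3/20)u
L_1(u) = (u + 2)(u - 2)(u - 3) / [12] = (1/12)u^3 - (1/4)u^2 - (1/3)u + 1
L_2(u) = (u + 2)u(u - 3) / [-8] = -(1/8)u^3 + (1/8)u^2 + (3/4)u
L_3(u) = (u + 2)u(u - 2) / [15] = (1/15)u^3 - (4/15)u
q(u) = (-29)·L_0 + (-1)·L_1 + 43·L_2 + 131·L_3
Only the coefficient of u^3 is needed; take it from each L_i and combine:
(-29)·(-1/40) + (-1)·(1/12) + 43·(-1/8) + 131·(1/15) = 4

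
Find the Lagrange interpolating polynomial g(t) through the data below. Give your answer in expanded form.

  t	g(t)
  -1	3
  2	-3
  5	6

L_0(t) = (t - 2)(t - 5) / [18] = (1/18)t^2 - (7/18)t + 5/9
L_1(t) = (t + 1)(t - 5) / [-9] = -(1/9)t^2 + (4/9)t + 5/9
L_2(t) = (t + 1)(t - 2) / [18] = (1/18)t^2 - (1/18)t - 1/9
g(t) = 3·L_0 + (-3)·L_1 + 6·L_2
  3·L_0(t) = (1/6)t^2 - (7/6)t + 5/3
  (-3)·L_1(t) = (1/3)t^2 - (4/3)t - 5/3
  6·L_2(t) = (1/3)t^2 - (1/3)t - 2/3
Adding term by term: (5/6)t^2 - (17/6)t - 2/3

g(t) = (5/6)t^2 - (17/6)t - 2/3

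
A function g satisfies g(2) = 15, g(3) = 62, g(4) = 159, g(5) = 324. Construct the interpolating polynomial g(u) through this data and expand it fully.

g(u) = 3u^3 - 2u^2 - 1

Newton's divided differences:
g[2,3] = (62 - 15) / (3 - 2) = 47
g[3,4] = (159 - 62) / (4 - 3) = 97
g[4,5] = (324 - 159) / (5 - 4) = 165
g[2,3,4] = (97 - 47) / (4 - 2) = 25
g[3,4,5] = (165 - 97) / (5 - 3) = 34
g[2,3,4,5] = (34 - 25) / (5 - 2) = 3
g(u) = 15 + 47·(u - 2) + 25·(u - 2)(u - 3) + 3·(u - 2)(u - 3)(u - 4)
Expanding: g(u) = 3u^3 - 2u^2 - 1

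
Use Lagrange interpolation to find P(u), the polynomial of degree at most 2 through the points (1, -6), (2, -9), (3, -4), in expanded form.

L_0(u) = (u - 2)(u - 3) / [2] = (1/2)u^2 - (5/2)u + 3
L_1(u) = (u - 1)(u - 3) / [-1] = -u^2 + 4u - 3
L_2(u) = (u - 1)(u - 2) / [2] = (1/2)u^2 - (3/2)u + 1
P(u) = (-6)·L_0 + (-9)·L_1 + (-4)·L_2
  (-6)·L_0(u) = -3u^2 + 15u - 18
  (-9)·L_1(u) = 9u^2 - 36u + 27
  (-4)·L_2(u) = -2u^2 + 6u - 4
Adding term by term: 4u^2 - 15u + 5

P(u) = 4u^2 - 15u + 5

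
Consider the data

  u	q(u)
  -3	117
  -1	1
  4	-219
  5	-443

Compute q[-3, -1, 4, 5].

-4

q[-3,-1] = (1 - 117) / (-1 - (-3)) = -58
q[-1,4] = (-219 - 1) / (4 - (-1)) = -44
q[4,5] = (-443 - (-219)) / (5 - 4) = -224
q[-3,-1,4] = (-44 - (-58)) / (4 - (-3)) = 2
q[-1,4,5] = (-224 - (-44)) / (5 - (-1)) = -30
q[-3,-1,4,5] = (-30 - 2) / (5 - (-3)) = -4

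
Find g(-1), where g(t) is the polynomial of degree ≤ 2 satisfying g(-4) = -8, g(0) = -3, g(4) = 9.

-157/32

Evaluate each Lagrange basis at t = -1:
L_0(-1) = (-1)·(-5)/[(-4)·(-8)] = 5/32
L_1(-1) = (3)·(-5)/[(4)·(-4)] = 15/16
L_2(-1) = (3)·(-1)/[(8)·(4)] = -3/32
Sum: (-8)·(5/32) + (-3)·(15/16) + 9·(-3/32) = -157/32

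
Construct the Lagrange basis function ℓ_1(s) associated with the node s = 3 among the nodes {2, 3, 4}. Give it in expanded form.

ℓ_1(s) = -s^2 + 6s - 8

ℓ_1(s) = (s - 2)(s - 4) / [(1)·(-1)]
       = (s^2 - 6s + 8) / (-1)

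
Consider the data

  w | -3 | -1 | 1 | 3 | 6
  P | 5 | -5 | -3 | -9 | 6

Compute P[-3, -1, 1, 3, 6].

331/3780

P[-3,-1] = (-5 - 5) / (-1 - (-3)) = -5
P[-1,1] = (-3 - (-5)) / (1 - (-1)) = 1
P[1,3] = (-9 - (-3)) / (3 - 1) = -3
P[3,6] = (6 - (-9)) / (6 - 3) = 5
P[-3,-1,1] = (1 - (-5)) / (1 - (-3)) = 3/2
P[-1,1,3] = (-3 - 1) / (3 - (-1)) = -1
P[1,3,6] = (5 - (-3)) / (6 - 1) = 8/5
P[-3,-1,1,3] = (-1 - 3/2) / (3 - (-3)) = -5/12
P[-1,1,3,6] = (8/5 - (-1)) / (6 - (-1)) = 13/35
P[-3,-1,1,3,6] = (13/35 - (-5/12)) / (6 - (-3)) = 331/3780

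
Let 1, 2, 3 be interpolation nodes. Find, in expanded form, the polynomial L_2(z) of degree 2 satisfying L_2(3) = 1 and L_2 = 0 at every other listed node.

L_2(z) = (z - 1)(z - 2) / [(2)·(1)]
       = (z^2 - 3z + 2) / (2)

L_2(z) = (1/2)z^2 - (3/2)z + 1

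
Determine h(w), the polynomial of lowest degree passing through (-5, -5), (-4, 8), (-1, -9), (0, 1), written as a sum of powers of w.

h(w) = (103/60)w^3 + (25/2)w^2 + (1247/60)w + 1

Build the Lagrange basis polynomials:
L_0(w) = (w + 4)(w + 1)w / [-20] = -(1/20)w^3 - (1/4)w^2 - (1/5)w
L_1(w) = (w + 5)(w + 1)w / [12] = (1/12)w^3 + (1/2)w^2 + (5/12)w
L_2(w) = (w + 5)(w + 4)w / [-12] = -(1/12)w^3 - (3/4)w^2 - (5/3)w
L_3(w) = (w + 5)(w + 4)(w + 1) / [20] = (1/20)w^3 + (1/2)w^2 + (29/20)w + 1
h(w) = (-5)·L_0 + 8·L_1 + (-9)·L_2 + 1·L_3
  (-5)·L_0(w) = (1/4)w^3 + (5/4)w^2 + w
  8·L_1(w) = (2/3)w^3 + 4w^2 + (10/3)w
  (-9)·L_2(w) = (3/4)w^3 + (27/4)w^2 + 15w
  1·L_3(w) = (1/20)w^3 + (1/2)w^2 + (29/20)w + 1
Adding term by term: (103/60)w^3 + (25/2)w^2 + (1247/60)w + 1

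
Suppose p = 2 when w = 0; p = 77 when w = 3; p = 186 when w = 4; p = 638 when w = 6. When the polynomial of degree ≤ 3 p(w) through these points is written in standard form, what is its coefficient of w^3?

The leading coefficient equals the top divided difference p[0,3,4,6].
p[0,3] = (77 - 2) / (3 - 0) = 25
p[3,4] = (186 - 77) / (4 - 3) = 109
p[4,6] = (638 - 186) / (6 - 4) = 226
p[0,3,4] = (109 - 25) / (4 - 0) = 21
p[3,4,6] = (226 - 109) / (6 - 3) = 39
p[0,3,4,6] = (39 - 21) / (6 - 0) = 3

3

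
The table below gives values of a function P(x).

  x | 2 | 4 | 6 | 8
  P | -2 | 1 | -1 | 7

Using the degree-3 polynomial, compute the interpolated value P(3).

L_0(3) = (-1)·(-3)·(-5)/[(-2)·(-4)·(-6)] = 5/16
L_1(3) = (1)·(-3)·(-5)/[(2)·(-2)·(-4)] = 15/16
L_2(3) = (1)·(-1)·(-5)/[(4)·(2)·(-2)] = -5/16
L_3(3) = (1)·(-1)·(-3)/[(6)·(4)·(2)] = 1/16
Sum: (-2)·(5/16) + 1·(15/16) + (-1)·(-5/16) + 7·(1/16) = 17/16

17/16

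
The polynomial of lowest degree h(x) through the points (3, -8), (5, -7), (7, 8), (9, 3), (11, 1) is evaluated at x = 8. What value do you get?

1011/128

Evaluate each Lagrange basis at x = 8:
L_0(8) = (3)·(1)·(-1)·(-3)/[(-2)·(-4)·(-6)·(-8)] = 3/128
L_1(8) = (5)·(1)·(-1)·(-3)/[(2)·(-2)·(-4)·(-6)] = -5/32
L_2(8) = (5)·(3)·(-1)·(-3)/[(4)·(2)·(-2)·(-4)] = 45/64
L_3(8) = (5)·(3)·(1)·(-3)/[(6)·(4)·(2)·(-2)] = 15/32
L_4(8) = (5)·(3)·(1)·(-1)/[(8)·(6)·(4)·(2)] = -5/128
Sum: (-8)·(3/128) + (-7)·(-5/32) + 8·(45/64) + 3·(15/32) + 1·(-5/128) = 1011/128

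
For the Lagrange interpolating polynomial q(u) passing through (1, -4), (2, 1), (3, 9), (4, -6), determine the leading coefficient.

Build the Lagrange basis polynomials:
L_0(u) = (u - 2)(u - 3)(u - 4) / [-6] = -(1/6)u^3 + (3/2)u^2 - (13/3)u + 4
L_1(u) = (u - 1)(u - 3)(u - 4) / [2] = (1/2)u^3 - 4u^2 + (19/2)u - 6
L_2(u) = (u - 1)(u - 2)(u - 4) / [-2] = -(1/2)u^3 + (7/2)u^2 - 7u + 4
L_3(u) = (u - 1)(u - 2)(u - 3) / [6] = (1/6)u^3 - u^2 + (11/6)u - 1
q(u) = (-4)·L_0 + 1·L_1 + 9·L_2 + (-6)·L_3
Only the coefficient of u^3 is needed; take it from each L_i and combine:
(-4)·(-1/6) + 1·(1/2) + 9·(-1/2) + (-6)·(1/6) = -13/3

-13/3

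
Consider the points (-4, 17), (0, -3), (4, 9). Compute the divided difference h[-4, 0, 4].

1

h[-4,0] = (-3 - 17) / (0 - (-4)) = -5
h[0,4] = (9 - (-3)) / (4 - 0) = 3
h[-4,0,4] = (3 - (-5)) / (4 - (-4)) = 1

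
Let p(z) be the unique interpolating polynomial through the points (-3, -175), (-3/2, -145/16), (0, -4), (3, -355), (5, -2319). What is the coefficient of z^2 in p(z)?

L_0(z) = (z + 3/2)z(z - 3)(z - 5) / [216] = (1/216)z^4 - (13/432)z^3 + (1/72)z^2 + (5/48)z
L_1(z) = (z + 3)z(z - 3)(z - 5) / [-1053/16] = -(16/1053)z^4 + (80/1053)z^3 + (16/117)z^2 - (80/117)z
L_2(z) = (z + 3)(z + 3/2)(z - 3)(z - 5) / [135/2] = (2/135)z^4 - (7/135)z^3 - (11/45)z^2 + (7/15)z + 1
L_3(z) = (z + 3)(z + 3/2)z(z - 5) / [-162] = -(1/162)z^4 + (1/324)z^3 + (1/9)z^2 + (5/36)z
L_4(z) = (z + 3)(z + 3/2)z(z - 3) / [520] = (1/520)z^4 + (3/1040)z^3 - (9/520)z^2 - (27/1040)z
p(z) = (-175)·L_0 + (-145/16)·L_1 + (-4)·L_2 + (-355)·L_3 + (-2319)·L_4
Only the coefficient of z^2 is needed; take it from each L_i and combine:
(-175)·(1/72) + (-145/16)·(16/117) + (-4)·(-11/45) + (-355)·(1/9) + (-2319)·(-9/520) = -2

-2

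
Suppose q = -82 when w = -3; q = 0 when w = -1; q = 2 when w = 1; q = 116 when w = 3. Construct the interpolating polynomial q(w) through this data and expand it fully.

q(w) = 4w^3 + 2w^2 - 3w - 1

Build the Lagrange basis polynomials:
L_0(w) = (w + 1)(w - 1)(w - 3) / [-48] = -(1/48)w^3 + (1/16)w^2 + (1/48)w - 1/16
L_1(w) = (w + 3)(w - 1)(w - 3) / [16] = (1/16)w^3 - (1/16)w^2 - (9/16)w + 9/16
L_2(w) = (w + 3)(w + 1)(w - 3) / [-16] = -(1/16)w^3 - (1/16)w^2 + (9/16)w + 9/16
L_3(w) = (w + 3)(w + 1)(w - 1) / [48] = (1/48)w^3 + (1/16)w^2 - (1/48)w - 1/16
q(w) = (-82)·L_0 + 0·L_1 + 2·L_2 + 116·L_3
  (-82)·L_0(w) = (41/24)w^3 - (41/8)w^2 - (41/24)w + 41/8
  0·L_1(w) = 0
  2·L_2(w) = -(1/8)w^3 - (1/8)w^2 + (9/8)w + 9/8
  116·L_3(w) = (29/12)w^3 + (29/4)w^2 - (29/12)w - 29/4
Adding term by term: 4w^3 + 2w^2 - 3w - 1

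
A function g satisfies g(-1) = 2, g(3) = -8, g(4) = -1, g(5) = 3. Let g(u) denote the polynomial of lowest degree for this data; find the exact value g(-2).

Using Newton's divided-difference form:
g[-1,3] = (-8 - 2) / (3 - (-1)) = -5/2
g[3,4] = (-1 - (-8)) / (4 - 3) = 7
g[4,5] = (3 - (-1)) / (5 - 4) = 4
g[-1,3,4] = (7 - (-5/2)) / (4 - (-1)) = 19/10
g[3,4,5] = (4 - 7) / (5 - 3) = -3/2
g[-1,3,4,5] = (-3/2 - 19/10) / (5 - (-1)) = -17/30
g(-2) = 2 + (-5/2)·(-1) + (19/10)·(-1)·(-5) + (-17/30)·(-1)·(-5)·(-6) = 31

31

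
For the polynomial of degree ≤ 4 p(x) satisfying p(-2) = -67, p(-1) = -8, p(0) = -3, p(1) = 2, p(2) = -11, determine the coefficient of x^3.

L_0(x) = (x + 1)x(x - 1)(x - 2) / [24] = (1/24)x^4 - (1/12)x^3 - (1/24)x^2 + (1/12)x
L_1(x) = (x + 2)x(x - 1)(x - 2) / [-6] = -(1/6)x^4 + (1/6)x^3 + (2/3)x^2 - (2/3)x
L_2(x) = (x + 2)(x + 1)(x - 1)(x - 2) / [4] = (1/4)x^4 - (5/4)x^2 + 1
L_3(x) = (x + 2)(x + 1)x(x - 2) / [-6] = -(1/6)x^4 - (1/6)x^3 + (2/3)x^2 + (2/3)x
L_4(x) = (x + 2)(x + 1)x(x - 1) / [24] = (1/24)x^4 + (1/12)x^3 - (1/24)x^2 - (1/12)x
p(x) = (-67)·L_0 + (-8)·L_1 + (-3)·L_2 + 2·L_3 + (-11)·L_4
Only the coefficient of x^3 is needed; take it from each L_i and combine:
(-67)·(-1/12) + (-8)·(1/6) + (-3)·(0) + 2·(-1/6) + (-11)·(1/12) = 3

3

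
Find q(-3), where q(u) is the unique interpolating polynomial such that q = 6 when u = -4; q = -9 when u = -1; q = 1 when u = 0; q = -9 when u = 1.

Evaluate each Lagrange basis at u = -3:
L_0(-3) = (-2)·(-3)·(-4)/[(-3)·(-4)·(-5)] = 2/5
L_1(-3) = (1)·(-3)·(-4)/[(3)·(-1)·(-2)] = 2
L_2(-3) = (1)·(-2)·(-4)/[(4)·(1)·(-1)] = -2
L_3(-3) = (1)·(-2)·(-3)/[(5)·(2)·(1)] = 3/5
Sum: 6·(2/5) + (-9)·(2) + 1·(-2) + (-9)·(3/5) = -23

-23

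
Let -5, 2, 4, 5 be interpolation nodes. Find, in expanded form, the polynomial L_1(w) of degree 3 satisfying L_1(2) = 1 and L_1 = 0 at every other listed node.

L_1(w) = (w + 5)(w - 4)(w - 5) / [(7)·(-2)·(-3)]
       = (w^3 - 4w^2 - 25w + 100) / (42)

L_1(w) = (1/42)w^3 - (2/21)w^2 - (25/42)w + 50/21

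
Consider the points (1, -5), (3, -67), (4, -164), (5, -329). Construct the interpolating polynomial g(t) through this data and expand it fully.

L_0(t) = (t - 3)(t - 4)(t - 5) / [-24] = -(1/24)t^3 + (1/2)t^2 - (47/24)t + 5/2
L_1(t) = (t - 1)(t - 4)(t - 5) / [4] = (1/4)t^3 - (5/2)t^2 + (29/4)t - 5
L_2(t) = (t - 1)(t - 3)(t - 5) / [-3] = -(1/3)t^3 + 3t^2 - (23/3)t + 5
L_3(t) = (t - 1)(t - 3)(t - 4) / [8] = (1/8)t^3 - t^2 + (19/8)t - 3/2
g(t) = (-5)·L_0 + (-67)·L_1 + (-164)·L_2 + (-329)·L_3
  (-5)·L_0(t) = (5/24)t^3 - (5/2)t^2 + (235/24)t - 25/2
  (-67)·L_1(t) = -(67/4)t^3 + (335/2)t^2 - (1943/4)t + 335
  (-164)·L_2(t) = (164/3)t^3 - 492t^2 + (3772/3)t - 820
  (-329)·L_3(t) = -(329/8)t^3 + 329t^2 - (6251/8)t + 987/2
Adding term by term: -3t^3 + 2t^2 - 4

g(t) = -3t^3 + 2t^2 - 4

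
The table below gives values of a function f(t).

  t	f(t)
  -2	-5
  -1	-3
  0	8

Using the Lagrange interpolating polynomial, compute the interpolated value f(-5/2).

Evaluate each Lagrange basis at t = -5/2:
L_0(-5/2) = (-3/2)·(-5/2)/[(-1)·(-2)] = 15/8
L_1(-5/2) = (-1/2)·(-5/2)/[(1)·(-1)] = -5/4
L_2(-5/2) = (-1/2)·(-3/2)/[(2)·(1)] = 3/8
Sum: (-5)·(15/8) + (-3)·(-5/4) + 8·(3/8) = -21/8

-21/8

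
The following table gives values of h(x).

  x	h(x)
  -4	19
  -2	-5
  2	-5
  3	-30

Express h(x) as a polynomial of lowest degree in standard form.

h(x) = -x^3 - 2x^2 + 4x + 3

Newton's divided differences:
h[-4,-2] = (-5 - 19) / (-2 - (-4)) = -12
h[-2,2] = (-5 - (-5)) / (2 - (-2)) = 0
h[2,3] = (-30 - (-5)) / (3 - 2) = -25
h[-4,-2,2] = (0 - (-12)) / (2 - (-4)) = 2
h[-2,2,3] = (-25 - 0) / (3 - (-2)) = -5
h[-4,-2,2,3] = (-5 - 2) / (3 - (-4)) = -1
h(x) = 19 + (-12)·(x + 4) + 2·(x + 4)(x + 2) + (-1)·(x + 4)(x + 2)(x - 2)
Expanding: h(x) = -x^3 - 2x^2 + 4x + 3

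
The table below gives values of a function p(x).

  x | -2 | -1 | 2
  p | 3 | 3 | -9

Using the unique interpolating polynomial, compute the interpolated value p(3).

-17

Using Newton's divided-difference form:
p[-2,-1] = (3 - 3) / (-1 - (-2)) = 0
p[-1,2] = (-9 - 3) / (2 - (-1)) = -4
p[-2,-1,2] = (-4 - 0) / (2 - (-2)) = -1
p(3) = 3 + 0·(5) + (-1)·(5)·(4) = -17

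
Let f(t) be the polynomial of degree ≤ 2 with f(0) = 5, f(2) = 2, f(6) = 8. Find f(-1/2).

51/8

L_0(-1/2) = (-5/2)·(-13/2)/[(-2)·(-6)] = 65/48
L_1(-1/2) = (-1/2)·(-13/2)/[(2)·(-4)] = -13/32
L_2(-1/2) = (-1/2)·(-5/2)/[(6)·(4)] = 5/96
Sum: 5·(65/48) + 2·(-13/32) + 8·(5/96) = 51/8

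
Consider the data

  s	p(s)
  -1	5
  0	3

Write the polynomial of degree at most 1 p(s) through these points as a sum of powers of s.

p(s) = -2s + 3

Build the Lagrange basis polynomials:
L_0(s) = s / [-1] = -s
L_1(s) = (s + 1) / [1] = s + 1
p(s) = 5·L_0 + 3·L_1
  5·L_0(s) = -5s
  3·L_1(s) = 3s + 3
Adding term by term: -2s + 3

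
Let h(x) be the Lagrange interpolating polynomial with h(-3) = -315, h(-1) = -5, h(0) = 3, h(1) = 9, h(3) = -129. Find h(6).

L_0(6) = (7)·(6)·(5)·(3)/[(-2)·(-3)·(-4)·(-6)] = 35/8
L_1(6) = (9)·(6)·(5)·(3)/[(2)·(-1)·(-2)·(-4)] = -405/8
L_2(6) = (9)·(7)·(5)·(3)/[(3)·(1)·(-1)·(-3)] = 105
L_3(6) = (9)·(7)·(6)·(3)/[(4)·(2)·(1)·(-2)] = -567/8
L_4(6) = (9)·(7)·(6)·(5)/[(6)·(4)·(3)·(2)] = 105/8
Sum: (-315)·(35/8) + (-5)·(-405/8) + 3·(105) + 9·(-567/8) + (-129)·(105/8) = -3141

-3141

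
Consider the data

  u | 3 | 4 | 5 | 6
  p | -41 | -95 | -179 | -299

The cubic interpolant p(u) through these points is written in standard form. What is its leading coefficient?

-1

Build the Lagrange basis polynomials:
L_0(u) = (u - 4)(u - 5)(u - 6) / [-6] = -(1/6)u^3 + (5/2)u^2 - (37/3)u + 20
L_1(u) = (u - 3)(u - 5)(u - 6) / [2] = (1/2)u^3 - 7u^2 + (63/2)u - 45
L_2(u) = (u - 3)(u - 4)(u - 6) / [-2] = -(1/2)u^3 + (13/2)u^2 - 27u + 36
L_3(u) = (u - 3)(u - 4)(u - 5) / [6] = (1/6)u^3 - 2u^2 + (47/6)u - 10
p(u) = (-41)·L_0 + (-95)·L_1 + (-179)·L_2 + (-299)·L_3
Only the coefficient of u^3 is needed; take it from each L_i and combine:
(-41)·(-1/6) + (-95)·(1/2) + (-179)·(-1/2) + (-299)·(1/6) = -1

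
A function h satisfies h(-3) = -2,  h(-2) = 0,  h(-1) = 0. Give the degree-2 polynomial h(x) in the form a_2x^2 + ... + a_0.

Build the Lagrange basis polynomials:
L_0(x) = (x + 2)(x + 1) / [2] = (1/2)x^2 + (3/2)x + 1
L_1(x) = (x + 3)(x + 1) / [-1] = -x^2 - 4x - 3
L_2(x) = (x + 3)(x + 2) / [2] = (1/2)x^2 + (5/2)x + 3
h(x) = (-2)·L_0 + 0·L_1 + 0·L_2
  (-2)·L_0(x) = -x^2 - 3x - 2
  0·L_1(x) = 0
  0·L_2(x) = 0
Adding term by term: -x^2 - 3x - 2

h(x) = -x^2 - 3x - 2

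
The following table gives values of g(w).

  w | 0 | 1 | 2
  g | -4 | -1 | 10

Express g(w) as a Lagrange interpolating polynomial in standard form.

g(w) = 4w^2 - w - 4

L_0(w) = (w - 1)(w - 2) / [2] = (1/2)w^2 - (3/2)w + 1
L_1(w) = w(w - 2) / [-1] = -w^2 + 2w
L_2(w) = w(w - 1) / [2] = (1/2)w^2 - (1/2)w
g(w) = (-4)·L_0 + (-1)·L_1 + 10·L_2
  (-4)·L_0(w) = -2w^2 + 6w - 4
  (-1)·L_1(w) = w^2 - 2w
  10·L_2(w) = 5w^2 - 5w
Adding term by term: 4w^2 - w - 4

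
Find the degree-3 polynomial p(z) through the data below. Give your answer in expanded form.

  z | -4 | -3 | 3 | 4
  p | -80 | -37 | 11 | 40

L_0(z) = (z + 3)(z - 3)(z - 4) / [-56] = -(1/56)z^3 + (1/14)z^2 + (9/56)z - 9/14
L_1(z) = (z + 4)(z - 3)(z - 4) / [42] = (1/42)z^3 - (1/14)z^2 - (8/21)z + 8/7
L_2(z) = (z + 4)(z + 3)(z - 4) / [-42] = -(1/42)z^3 - (1/14)z^2 + (8/21)z + 8/7
L_3(z) = (z + 4)(z + 3)(z - 3) / [56] = (1/56)z^3 + (1/14)z^2 - (9/56)z - 9/14
p(z) = (-80)·L_0 + (-37)·L_1 + 11·L_2 + 40·L_3
  (-80)·L_0(z) = (10/7)z^3 - (40/7)z^2 - (90/7)z + 360/7
  (-37)·L_1(z) = -(37/42)z^3 + (37/14)z^2 + (296/21)z - 296/7
  11·L_2(z) = -(11/42)z^3 - (11/14)z^2 + (88/21)z + 88/7
  40·L_3(z) = (5/7)z^3 + (20/7)z^2 - (45/7)z - 180/7
Adding term by term: z^3 - z^2 - z - 4

p(z) = z^3 - z^2 - z - 4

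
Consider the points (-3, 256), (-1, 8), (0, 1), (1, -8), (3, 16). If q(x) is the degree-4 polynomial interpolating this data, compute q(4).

L_0(4) = (5)·(4)·(3)·(1)/[(-2)·(-3)·(-4)·(-6)] = 5/12
L_1(4) = (7)·(4)·(3)·(1)/[(2)·(-1)·(-2)·(-4)] = -21/4
L_2(4) = (7)·(5)·(3)·(1)/[(3)·(1)·(-1)·(-3)] = 35/3
L_3(4) = (7)·(5)·(4)·(1)/[(4)·(2)·(1)·(-2)] = -35/4
L_4(4) = (7)·(5)·(4)·(3)/[(6)·(4)·(3)·(2)] = 35/12
Sum: 256·(5/12) + 8·(-21/4) + 1·(35/3) + (-8)·(-35/4) + 16·(35/12) = 193

193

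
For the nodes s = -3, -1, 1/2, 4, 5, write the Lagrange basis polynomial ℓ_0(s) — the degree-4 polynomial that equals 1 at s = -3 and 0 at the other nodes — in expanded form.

ℓ_0(s) = (s + 1)(s - 1/2)(s - 4)(s - 5) / [(-2)·(-7/2)·(-7)·(-8)]
       = (s^4 - (17/2)s^3 + 15s^2 + (29/2)s - 10) / (392)

ℓ_0(s) = (1/392)s^4 - (17/784)s^3 + (15/392)s^2 + (29/784)s - 5/196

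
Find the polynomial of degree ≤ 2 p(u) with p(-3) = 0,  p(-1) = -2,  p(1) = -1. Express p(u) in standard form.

Build the Lagrange basis polynomials:
L_0(u) = (u + 1)(u - 1) / [8] = (1/8)u^2 - 1/8
L_1(u) = (u + 3)(u - 1) / [-4] = -(1/4)u^2 - (1/2)u + 3/4
L_2(u) = (u + 3)(u + 1) / [8] = (1/8)u^2 + (1/2)u + 3/8
p(u) = 0·L_0 + (-2)·L_1 + (-1)·L_2
  0·L_0(u) = 0
  (-2)·L_1(u) = (1/2)u^2 + u - 3/2
  (-1)·L_2(u) = -(1/8)u^2 - (1/2)u - 3/8
Adding term by term: (3/8)u^2 + (1/2)u - 15/8

p(u) = (3/8)u^2 + (1/2)u - 15/8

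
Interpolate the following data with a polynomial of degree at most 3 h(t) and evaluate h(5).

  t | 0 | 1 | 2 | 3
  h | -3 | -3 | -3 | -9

-63

Evaluate each Lagrange basis at t = 5:
L_0(5) = (4)·(3)·(2)/[(-1)·(-2)·(-3)] = -4
L_1(5) = (5)·(3)·(2)/[(1)·(-1)·(-2)] = 15
L_2(5) = (5)·(4)·(2)/[(2)·(1)·(-1)] = -20
L_3(5) = (5)·(4)·(3)/[(3)·(2)·(1)] = 10
Sum: (-3)·(-4) + (-3)·(15) + (-3)·(-20) + (-9)·(10) = -63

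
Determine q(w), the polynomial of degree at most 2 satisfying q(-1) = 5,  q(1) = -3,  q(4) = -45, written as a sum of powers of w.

q(w) = -2w^2 - 4w + 3

Build the Lagrange basis polynomials:
L_0(w) = (w - 1)(w - 4) / [10] = (1/10)w^2 - (1/2)w + 2/5
L_1(w) = (w + 1)(w - 4) / [-6] = -(1/6)w^2 + (1/2)w + 2/3
L_2(w) = (w + 1)(w - 1) / [15] = (1/15)w^2 - 1/15
q(w) = 5·L_0 + (-3)·L_1 + (-45)·L_2
  5·L_0(w) = (1/2)w^2 - (5/2)w + 2
  (-3)·L_1(w) = (1/2)w^2 - (3/2)w - 2
  (-45)·L_2(w) = -3w^2 + 3
Adding term by term: -2w^2 - 4w + 3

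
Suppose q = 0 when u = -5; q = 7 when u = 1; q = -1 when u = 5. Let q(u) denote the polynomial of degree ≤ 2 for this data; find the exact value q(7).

L_0(7) = (6)·(2)/[(-6)·(-10)] = 1/5
L_1(7) = (12)·(2)/[(6)·(-4)] = -1
L_2(7) = (12)·(6)/[(10)·(4)] = 9/5
Sum: 0 + 7·(-1) + (-1)·(9/5) = -44/5

-44/5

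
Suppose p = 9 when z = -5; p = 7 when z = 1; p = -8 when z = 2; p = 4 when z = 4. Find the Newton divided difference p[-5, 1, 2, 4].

p[-5,1] = (7 - 9) / (1 - (-5)) = -1/3
p[1,2] = (-8 - 7) / (2 - 1) = -15
p[2,4] = (4 - (-8)) / (4 - 2) = 6
p[-5,1,2] = (-15 - (-1/3)) / (2 - (-5)) = -44/21
p[1,2,4] = (6 - (-15)) / (4 - 1) = 7
p[-5,1,2,4] = (7 - (-44/21)) / (4 - (-5)) = 191/189

191/189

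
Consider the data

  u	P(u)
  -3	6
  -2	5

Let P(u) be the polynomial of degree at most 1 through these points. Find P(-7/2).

13/2

Evaluate each Lagrange basis at u = -7/2:
L_0(-7/2) = (-3/2)/[(-1)] = 3/2
L_1(-7/2) = (-1/2)/[(1)] = -1/2
Sum: 6·(3/2) + 5·(-1/2) = 13/2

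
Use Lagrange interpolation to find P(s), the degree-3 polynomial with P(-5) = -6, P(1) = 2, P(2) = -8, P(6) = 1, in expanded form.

P(s) = (1709/4620)s^3 - (677/770)s^2 - (45977/4620)s + 1919/154

Build the Lagrange basis polynomials:
L_0(s) = (s - 1)(s - 2)(s - 6) / [-462] = -(1/462)s^3 + (3/154)s^2 - (10/231)s + 2/77
L_1(s) = (s + 5)(s - 2)(s - 6) / [30] = (1/30)s^3 - (1/10)s^2 - (14/15)s + 2
L_2(s) = (s + 5)(s - 1)(s - 6) / [-28] = -(1/28)s^3 + (1/14)s^2 + (29/28)s - 15/14
L_3(s) = (s + 5)(s - 1)(s - 2) / [220] = (1/220)s^3 + (1/110)s^2 - (13/220)s + 1/22
P(s) = (-6)·L_0 + 2·L_1 + (-8)·L_2 + 1·L_3
  (-6)·L_0(s) = (1/77)s^3 - (9/77)s^2 + (20/77)s - 12/77
  2·L_1(s) = (1/15)s^3 - (1/5)s^2 - (28/15)s + 4
  (-8)·L_2(s) = (2/7)s^3 - (4/7)s^2 - (58/7)s + 60/7
  1·L_3(s) = (1/220)s^3 + (1/110)s^2 - (13/220)s + 1/22
Adding term by term: (1709/4620)s^3 - (677/770)s^2 - (45977/4620)s + 1919/154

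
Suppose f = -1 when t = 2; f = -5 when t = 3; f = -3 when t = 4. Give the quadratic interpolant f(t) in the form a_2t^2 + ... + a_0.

f(t) = 3t^2 - 19t + 25

Newton's divided differences:
f[2,3] = (-5 - (-1)) / (3 - 2) = -4
f[3,4] = (-3 - (-5)) / (4 - 3) = 2
f[2,3,4] = (2 - (-4)) / (4 - 2) = 3
f(t) = -1 + (-4)·(t - 2) + 3·(t - 2)(t - 3)
Expanding: f(t) = 3t^2 - 19t + 25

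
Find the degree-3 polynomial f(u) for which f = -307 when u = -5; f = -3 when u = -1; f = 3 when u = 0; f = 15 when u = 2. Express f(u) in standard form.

Newton's divided differences:
f[-5,-1] = (-3 - (-307)) / (-1 - (-5)) = 76
f[-1,0] = (3 - (-3)) / (0 - (-1)) = 6
f[0,2] = (15 - 3) / (2 - 0) = 6
f[-5,-1,0] = (6 - 76) / (0 - (-5)) = -14
f[-1,0,2] = (6 - 6) / (2 - (-1)) = 0
f[-5,-1,0,2] = (0 - (-14)) / (2 - (-5)) = 2
f(u) = -307 + 76·(u + 5) + (-14)·(u + 5)(u + 1) + 2·(u + 5)(u + 1)u
Expanding: f(u) = 2u^3 - 2u^2 + 2u + 3

f(u) = 2u^3 - 2u^2 + 2u + 3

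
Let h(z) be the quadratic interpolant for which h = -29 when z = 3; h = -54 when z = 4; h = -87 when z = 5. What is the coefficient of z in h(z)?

L_0(z) = (z - 4)(z - 5) / [2] = (1/2)z^2 - (9/2)z + 10
L_1(z) = (z - 3)(z - 5) / [-1] = -z^2 + 8z - 15
L_2(z) = (z - 3)(z - 4) / [2] = (1/2)z^2 - (7/2)z + 6
h(z) = (-29)·L_0 + (-54)·L_1 + (-87)·L_2
Only the coefficient of z is needed; take it from each L_i and combine:
(-29)·(-9/2) + (-54)·(8) + (-87)·(-7/2) = 3

3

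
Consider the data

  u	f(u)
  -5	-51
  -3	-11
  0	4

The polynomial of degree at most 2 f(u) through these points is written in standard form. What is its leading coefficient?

L_0(u) = (u + 3)u / [10] = (1/10)u^2 + (3/10)u
L_1(u) = (u + 5)u / [-6] = -(1/6)u^2 - (5/6)u
L_2(u) = (u + 5)(u + 3) / [15] = (1/15)u^2 + (8/15)u + 1
f(u) = (-51)·L_0 + (-11)·L_1 + 4·L_2
Only the coefficient of u^2 is needed; take it from each L_i and combine:
(-51)·(1/10) + (-11)·(-1/6) + 4·(1/15) = -3

-3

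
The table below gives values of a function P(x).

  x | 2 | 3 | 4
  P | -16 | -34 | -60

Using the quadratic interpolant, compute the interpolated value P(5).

-94

Using Newton's divided-difference form:
P[2,3] = (-34 - (-16)) / (3 - 2) = -18
P[3,4] = (-60 - (-34)) / (4 - 3) = -26
P[2,3,4] = (-26 - (-18)) / (4 - 2) = -4
P(5) = -16 + (-18)·(3) + (-4)·(3)·(2) = -94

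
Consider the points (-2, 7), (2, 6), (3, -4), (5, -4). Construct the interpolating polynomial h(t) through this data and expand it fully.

Build the Lagrange basis polynomials:
L_0(t) = (t - 2)(t - 3)(t - 5) / [-140] = -(1/140)t^3 + (1/14)t^2 - (31/140)t + 3/14
L_1(t) = (t + 2)(t - 3)(t - 5) / [12] = (1/12)t^3 - (1/2)t^2 - (1/12)t + 5/2
L_2(t) = (t + 2)(t - 2)(t - 5) / [-10] = -(1/10)t^3 + (1/2)t^2 + (2/5)t - 2
L_3(t) = (t + 2)(t - 2)(t - 3) / [42] = (1/42)t^3 - (1/14)t^2 - (2/21)t + 2/7
h(t) = 7·L_0 + 6·L_1 + (-4)·L_2 + (-4)·L_3
  7·L_0(t) = -(1/20)t^3 + (1/2)t^2 - (31/20)t + 3/2
  6·L_1(t) = (1/2)t^3 - 3t^2 - (1/2)t + 15
  (-4)·L_2(t) = (2/5)t^3 - 2t^2 - (8/5)t + 8
  (-4)·L_3(t) = -(2/21)t^3 + (2/7)t^2 + (8/21)t - 8/7
Adding term by term: (317/420)t^3 - (59/14)t^2 - (1373/420)t + 327/14

h(t) = (317/420)t^3 - (59/14)t^2 - (1373/420)t + 327/14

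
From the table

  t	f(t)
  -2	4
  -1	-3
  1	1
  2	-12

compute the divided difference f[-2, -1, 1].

f[-2,-1] = (-3 - 4) / (-1 - (-2)) = -7
f[-1,1] = (1 - (-3)) / (1 - (-1)) = 2
f[-2,-1,1] = (2 - (-7)) / (1 - (-2)) = 3

3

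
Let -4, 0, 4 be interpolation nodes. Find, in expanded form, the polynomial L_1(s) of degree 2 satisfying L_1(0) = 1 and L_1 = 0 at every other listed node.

L_1(s) = -(1/16)s^2 + 1

L_1(s) = (s + 4)(s - 4) / [(4)·(-4)]
       = (s^2 - 16) / (-16)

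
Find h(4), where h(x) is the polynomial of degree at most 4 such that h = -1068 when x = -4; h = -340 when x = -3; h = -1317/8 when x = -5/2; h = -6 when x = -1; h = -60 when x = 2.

L_0(4) = (7)·(13/2)·(5)·(2)/[(-1)·(-3/2)·(-3)·(-6)] = 455/27
L_1(4) = (8)·(13/2)·(5)·(2)/[(1)·(-1/2)·(-2)·(-5)] = -104
L_2(4) = (8)·(7)·(5)·(2)/[(3/2)·(1/2)·(-3/2)·(-9/2)] = 8960/81
L_3(4) = (8)·(7)·(13/2)·(2)/[(3)·(2)·(3/2)·(-3)] = -728/27
L_4(4) = (8)·(7)·(13/2)·(5)/[(6)·(5)·(9/2)·(3)] = 364/81
Sum: (-1068)·(455/27) + (-340)·(-104) + (-1317/8)·(8960/81) + (-6)·(-728/27) + (-60)·(364/81) = -956

-956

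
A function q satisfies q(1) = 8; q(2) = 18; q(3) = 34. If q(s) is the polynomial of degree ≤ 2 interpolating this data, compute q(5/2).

101/4

Using Newton's divided-difference form:
q[1,2] = (18 - 8) / (2 - 1) = 10
q[2,3] = (34 - 18) / (3 - 2) = 16
q[1,2,3] = (16 - 10) / (3 - 1) = 3
q(5/2) = 8 + 10·(3/2) + 3·(3/2)·(1/2) = 101/4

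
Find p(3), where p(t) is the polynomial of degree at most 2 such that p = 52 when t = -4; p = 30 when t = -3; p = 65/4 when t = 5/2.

24

Using Newton's divided-difference form:
p[-4,-3] = (30 - 52) / (-3 - (-4)) = -22
p[-3,5/2] = (65/4 - 30) / (5/2 - (-3)) = -5/2
p[-4,-3,5/2] = (-5/2 - (-22)) / (5/2 - (-4)) = 3
p(3) = 52 + (-22)·(7) + 3·(7)·(6) = 24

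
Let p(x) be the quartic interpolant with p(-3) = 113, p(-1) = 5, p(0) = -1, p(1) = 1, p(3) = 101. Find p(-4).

311

Using Newton's divided-difference form:
p[-3,-1] = (5 - 113) / (-1 - (-3)) = -54
p[-1,0] = (-1 - 5) / (0 - (-1)) = -6
p[0,1] = (1 - (-1)) / (1 - 0) = 2
p[1,3] = (101 - 1) / (3 - 1) = 50
p[-3,-1,0] = (-6 - (-54)) / (0 - (-3)) = 16
p[-1,0,1] = (2 - (-6)) / (1 - (-1)) = 4
p[0,1,3] = (50 - 2) / (3 - 0) = 16
p[-3,-1,0,1] = (4 - 16) / (1 - (-3)) = -3
p[-1,0,1,3] = (16 - 4) / (3 - (-1)) = 3
p[-3,-1,0,1,3] = (3 - (-3)) / (3 - (-3)) = 1
p(-4) = 113 + (-54)·(-1) + 16·(-1)·(-3) + (-3)·(-1)·(-3)·(-4) + 1·(-1)·(-3)·(-4)·(-5) = 311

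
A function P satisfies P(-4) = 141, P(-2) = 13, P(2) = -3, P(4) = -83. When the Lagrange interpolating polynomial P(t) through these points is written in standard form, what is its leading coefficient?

-2

Build the Lagrange basis polynomials:
L_0(t) = (t + 2)(t - 2)(t - 4) / [-96] = -(1/96)t^3 + (1/24)t^2 + (1/24)t - 1/6
L_1(t) = (t + 4)(t - 2)(t - 4) / [48] = (1/48)t^3 - (1/24)t^2 - (1/3)t + 2/3
L_2(t) = (t + 4)(t + 2)(t - 4) / [-48] = -(1/48)t^3 - (1/24)t^2 + (1/3)t + 2/3
L_3(t) = (t + 4)(t + 2)(t - 2) / [96] = (1/96)t^3 + (1/24)t^2 - (1/24)t - 1/6
P(t) = 141·L_0 + 13·L_1 + (-3)·L_2 + (-83)·L_3
Only the coefficient of t^3 is needed; take it from each L_i and combine:
141·(-1/96) + 13·(1/48) + (-3)·(-1/48) + (-83)·(1/96) = -2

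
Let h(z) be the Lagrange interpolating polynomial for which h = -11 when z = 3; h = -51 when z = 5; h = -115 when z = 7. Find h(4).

Evaluate each Lagrange basis at z = 4:
L_0(4) = (-1)·(-3)/[(-2)·(-4)] = 3/8
L_1(4) = (1)·(-3)/[(2)·(-2)] = 3/4
L_2(4) = (1)·(-1)/[(4)·(2)] = -1/8
Sum: (-11)·(3/8) + (-51)·(3/4) + (-115)·(-1/8) = -28

-28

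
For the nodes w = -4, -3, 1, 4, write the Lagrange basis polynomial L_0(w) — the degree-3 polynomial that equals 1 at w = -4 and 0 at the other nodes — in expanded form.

L_0(w) = -(1/40)w^3 + (1/20)w^2 + (11/40)w - 3/10

L_0(w) = (w + 3)(w - 1)(w - 4) / [(-1)·(-5)·(-8)]
       = (w^3 - 2w^2 - 11w + 12) / (-40)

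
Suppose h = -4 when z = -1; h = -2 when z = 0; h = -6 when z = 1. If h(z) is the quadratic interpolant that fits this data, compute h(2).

Evaluate each Lagrange basis at z = 2:
L_0(2) = (2)·(1)/[(-1)·(-2)] = 1
L_1(2) = (3)·(1)/[(1)·(-1)] = -3
L_2(2) = (3)·(2)/[(2)·(1)] = 3
Sum: (-4)·(1) + (-2)·(-3) + (-6)·(3) = -16

-16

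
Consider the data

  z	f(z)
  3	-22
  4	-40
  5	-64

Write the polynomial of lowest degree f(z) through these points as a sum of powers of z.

f(z) = -3z^2 + 3z - 4

Build the Lagrange basis polynomials:
L_0(z) = (z - 4)(z - 5) / [2] = (1/2)z^2 - (9/2)z + 10
L_1(z) = (z - 3)(z - 5) / [-1] = -z^2 + 8z - 15
L_2(z) = (z - 3)(z - 4) / [2] = (1/2)z^2 - (7/2)z + 6
f(z) = (-22)·L_0 + (-40)·L_1 + (-64)·L_2
  (-22)·L_0(z) = -11z^2 + 99z - 220
  (-40)·L_1(z) = 40z^2 - 320z + 600
  (-64)·L_2(z) = -32z^2 + 224z - 384
Adding term by term: -3z^2 + 3z - 4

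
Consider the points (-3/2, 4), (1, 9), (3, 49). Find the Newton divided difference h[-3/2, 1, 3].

4

h[-3/2,1] = (9 - 4) / (1 - (-3/2)) = 2
h[1,3] = (49 - 9) / (3 - 1) = 20
h[-3/2,1,3] = (20 - 2) / (3 - (-3/2)) = 4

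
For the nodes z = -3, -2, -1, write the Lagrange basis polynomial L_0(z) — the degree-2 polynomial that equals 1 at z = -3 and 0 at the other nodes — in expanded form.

L_0(z) = (z + 2)(z + 1) / [(-1)·(-2)]
       = (z^2 + 3z + 2) / (2)

L_0(z) = (1/2)z^2 + (3/2)z + 1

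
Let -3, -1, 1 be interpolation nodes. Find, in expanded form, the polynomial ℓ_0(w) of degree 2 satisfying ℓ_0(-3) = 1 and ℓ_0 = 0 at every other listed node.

ℓ_0(w) = (w + 1)(w - 1) / [(-2)·(-4)]
       = (w^2 - 1) / (8)

ℓ_0(w) = (1/8)w^2 - 1/8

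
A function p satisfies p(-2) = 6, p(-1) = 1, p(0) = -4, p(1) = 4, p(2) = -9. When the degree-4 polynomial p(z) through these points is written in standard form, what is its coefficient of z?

L_0(z) = (z + 1)z(z - 1)(z - 2) / [24] = (1/24)z^4 - (1/12)z^3 - (1/24)z^2 + (1/12)z
L_1(z) = (z + 2)z(z - 1)(z - 2) / [-6] = -(1/6)z^4 + (1/6)z^3 + (2/3)z^2 - (2/3)z
L_2(z) = (z + 2)(z + 1)(z - 1)(z - 2) / [4] = (1/4)z^4 - (5/4)z^2 + 1
L_3(z) = (z + 2)(z + 1)z(z - 2) / [-6] = -(1/6)z^4 - (1/6)z^3 + (2/3)z^2 + (2/3)z
L_4(z) = (z + 2)(z + 1)z(z - 1) / [24] = (1/24)z^4 + (1/12)z^3 - (1/24)z^2 - (1/12)z
p(z) = 6·L_0 + 1·L_1 + (-4)·L_2 + 4·L_3 + (-9)·L_4
Only the coefficient of z is needed; take it from each L_i and combine:
6·(1/12) + 1·(-2/3) + (-4)·(0) + 4·(2/3) + (-9)·(-1/12) = 13/4

13/4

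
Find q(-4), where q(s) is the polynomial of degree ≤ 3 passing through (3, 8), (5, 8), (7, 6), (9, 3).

-355/16

L_0(-4) = (-9)·(-11)·(-13)/[(-2)·(-4)·(-6)] = 429/16
L_1(-4) = (-7)·(-11)·(-13)/[(2)·(-2)·(-4)] = -1001/16
L_2(-4) = (-7)·(-9)·(-13)/[(4)·(2)·(-2)] = 819/16
L_3(-4) = (-7)·(-9)·(-11)/[(6)·(4)·(2)] = -231/16
Sum: 8·(429/16) + 8·(-1001/16) + 6·(819/16) + 3·(-231/16) = -355/16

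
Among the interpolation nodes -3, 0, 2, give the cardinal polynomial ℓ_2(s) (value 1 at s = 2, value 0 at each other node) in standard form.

ℓ_2(s) = (s + 3)s / [(5)·(2)]
       = (s^2 + 3s) / (10)

ℓ_2(s) = (1/10)s^2 + (3/10)s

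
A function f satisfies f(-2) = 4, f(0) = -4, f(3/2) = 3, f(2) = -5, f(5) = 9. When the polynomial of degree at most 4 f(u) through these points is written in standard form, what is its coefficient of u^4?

Build the Lagrange basis polynomials:
L_0(u) = u(u - 3/2)(u - 2)(u - 5) / [196] = (1/196)u^4 - (17/392)u^3 + (41/392)u^2 - (15/196)u
L_1(u) = (u + 2)(u - 3/2)(u - 2)(u - 5) / [-30] = -(1/30)u^4 + (13/60)u^3 - (7/60)u^2 - (13/15)u + 1
L_2(u) = (u + 2)u(u - 2)(u - 5) / [147/16] = (16/147)u^4 - (80/147)u^3 - (64/147)u^2 + (320/147)u
L_3(u) = (u + 2)u(u - 3/2)(u - 5) / [-12] = -(1/12)u^4 + (3/8)u^3 + (11/24)u^2 - (5/4)u
L_4(u) = (u + 2)u(u - 3/2)(u - 2) / [735/2] = (2/735)u^4 - (1/245)u^3 - (8/735)u^2 + (4/245)u
f(u) = 4·L_0 + (-4)·L_1 + 3·L_2 + (-5)·L_3 + 9·L_4
Only the coefficient of u^4 is needed; take it from each L_i and combine:
4·(1/196) + (-4)·(-1/30) + 3·(16/147) + (-5)·(-1/12) + 9·(2/735) = 129/140

129/140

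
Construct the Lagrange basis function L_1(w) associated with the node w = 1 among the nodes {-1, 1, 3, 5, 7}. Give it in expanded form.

L_1(w) = (w + 1)(w - 3)(w - 5)(w - 7) / [(2)·(-2)·(-4)·(-6)]
       = (w^4 - 14w^3 + 56w^2 - 34w - 105) / (-96)

L_1(w) = -(1/96)w^4 + (7/48)w^3 - (7/12)w^2 + (17/48)w + 35/32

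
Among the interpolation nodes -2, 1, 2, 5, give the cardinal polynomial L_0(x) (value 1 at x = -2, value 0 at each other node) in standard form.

L_0(x) = (x - 1)(x - 2)(x - 5) / [(-3)·(-4)·(-7)]
       = (x^3 - 8x^2 + 17x - 10) / (-84)

L_0(x) = -(1/84)x^3 + (2/21)x^2 - (17/84)x + 5/42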